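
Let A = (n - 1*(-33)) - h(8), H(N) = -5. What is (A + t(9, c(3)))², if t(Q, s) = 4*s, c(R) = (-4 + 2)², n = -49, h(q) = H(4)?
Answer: 25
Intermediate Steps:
h(q) = -5
c(R) = 4 (c(R) = (-2)² = 4)
A = -11 (A = (-49 - 1*(-33)) - 1*(-5) = (-49 + 33) + 5 = -16 + 5 = -11)
(A + t(9, c(3)))² = (-11 + 4*4)² = (-11 + 16)² = 5² = 25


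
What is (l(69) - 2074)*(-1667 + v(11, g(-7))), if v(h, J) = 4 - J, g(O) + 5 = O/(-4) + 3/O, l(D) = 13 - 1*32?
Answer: 13891839/4 ≈ 3.4730e+6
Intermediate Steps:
l(D) = -19 (l(D) = 13 - 32 = -19)
g(O) = -5 + 3/O - O/4 (g(O) = -5 + (O/(-4) + 3/O) = -5 + (O*(-¼) + 3/O) = -5 + (-O/4 + 3/O) = -5 + (3/O - O/4) = -5 + 3/O - O/4)
(l(69) - 2074)*(-1667 + v(11, g(-7))) = (-19 - 2074)*(-1667 + (4 - (-5 + 3/(-7) - ¼*(-7)))) = -2093*(-1667 + (4 - (-5 + 3*(-⅐) + 7/4))) = -2093*(-1667 + (4 - (-5 - 3/7 + 7/4))) = -2093*(-1667 + (4 - 1*(-103/28))) = -2093*(-1667 + (4 + 103/28)) = -2093*(-1667 + 215/28) = -2093*(-46461/28) = 13891839/4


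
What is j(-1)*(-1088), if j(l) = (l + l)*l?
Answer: -2176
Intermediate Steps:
j(l) = 2*l² (j(l) = (2*l)*l = 2*l²)
j(-1)*(-1088) = (2*(-1)²)*(-1088) = (2*1)*(-1088) = 2*(-1088) = -2176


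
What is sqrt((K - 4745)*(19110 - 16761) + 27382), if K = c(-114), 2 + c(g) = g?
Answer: 13*I*sqrt(67403) ≈ 3375.1*I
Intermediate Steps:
c(g) = -2 + g
K = -116 (K = -2 - 114 = -116)
sqrt((K - 4745)*(19110 - 16761) + 27382) = sqrt((-116 - 4745)*(19110 - 16761) + 27382) = sqrt(-4861*2349 + 27382) = sqrt(-11418489 + 27382) = sqrt(-11391107) = 13*I*sqrt(67403)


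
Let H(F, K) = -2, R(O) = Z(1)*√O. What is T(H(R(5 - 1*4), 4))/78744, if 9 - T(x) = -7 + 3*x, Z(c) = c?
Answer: 11/39372 ≈ 0.00027939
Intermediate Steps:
R(O) = √O (R(O) = 1*√O = √O)
T(x) = 16 - 3*x (T(x) = 9 - (-7 + 3*x) = 9 + (7 - 3*x) = 16 - 3*x)
T(H(R(5 - 1*4), 4))/78744 = (16 - 3*(-2))/78744 = (16 + 6)*(1/78744) = 22*(1/78744) = 11/39372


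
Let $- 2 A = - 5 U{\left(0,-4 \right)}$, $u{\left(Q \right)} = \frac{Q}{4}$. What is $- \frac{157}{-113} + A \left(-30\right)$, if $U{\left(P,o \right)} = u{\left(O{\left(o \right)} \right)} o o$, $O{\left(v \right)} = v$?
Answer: $\frac{135757}{113} \approx 1201.4$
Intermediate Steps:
$u{\left(Q \right)} = \frac{Q}{4}$ ($u{\left(Q \right)} = Q \frac{1}{4} = \frac{Q}{4}$)
$U{\left(P,o \right)} = \frac{o^{3}}{4}$ ($U{\left(P,o \right)} = \frac{o}{4} o o = \frac{o^{2}}{4} o = \frac{o^{3}}{4}$)
$A = -40$ ($A = - \frac{\left(-5\right) \frac{\left(-4\right)^{3}}{4}}{2} = - \frac{\left(-5\right) \frac{1}{4} \left(-64\right)}{2} = - \frac{\left(-5\right) \left(-16\right)}{2} = \left(- \frac{1}{2}\right) 80 = -40$)
$- \frac{157}{-113} + A \left(-30\right) = - \frac{157}{-113} - -1200 = \left(-157\right) \left(- \frac{1}{113}\right) + 1200 = \frac{157}{113} + 1200 = \frac{135757}{113}$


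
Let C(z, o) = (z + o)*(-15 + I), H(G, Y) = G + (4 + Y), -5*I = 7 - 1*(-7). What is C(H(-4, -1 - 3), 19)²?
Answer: 71289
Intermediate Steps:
I = -14/5 (I = -(7 - 1*(-7))/5 = -(7 + 7)/5 = -⅕*14 = -14/5 ≈ -2.8000)
H(G, Y) = 4 + G + Y
C(z, o) = -89*o/5 - 89*z/5 (C(z, o) = (z + o)*(-15 - 14/5) = (o + z)*(-89/5) = -89*o/5 - 89*z/5)
C(H(-4, -1 - 3), 19)² = (-89/5*19 - 89*(4 - 4 + (-1 - 3))/5)² = (-1691/5 - 89*(4 - 4 - 4)/5)² = (-1691/5 - 89/5*(-4))² = (-1691/5 + 356/5)² = (-267)² = 71289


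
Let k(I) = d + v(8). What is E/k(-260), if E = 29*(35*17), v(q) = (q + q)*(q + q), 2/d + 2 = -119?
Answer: 122815/1822 ≈ 67.407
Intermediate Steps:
d = -2/121 (d = 2/(-2 - 119) = 2/(-121) = 2*(-1/121) = -2/121 ≈ -0.016529)
v(q) = 4*q² (v(q) = (2*q)*(2*q) = 4*q²)
E = 17255 (E = 29*595 = 17255)
k(I) = 30974/121 (k(I) = -2/121 + 4*8² = -2/121 + 4*64 = -2/121 + 256 = 30974/121)
E/k(-260) = 17255/(30974/121) = 17255*(121/30974) = 122815/1822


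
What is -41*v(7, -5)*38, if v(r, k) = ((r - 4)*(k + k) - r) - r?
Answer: 68552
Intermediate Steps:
v(r, k) = -2*r + 2*k*(-4 + r) (v(r, k) = ((-4 + r)*(2*k) - r) - r = (2*k*(-4 + r) - r) - r = (-r + 2*k*(-4 + r)) - r = -2*r + 2*k*(-4 + r))
-41*v(7, -5)*38 = -41*(-8*(-5) - 2*7 + 2*(-5)*7)*38 = -41*(40 - 14 - 70)*38 = -41*(-44)*38 = 1804*38 = 68552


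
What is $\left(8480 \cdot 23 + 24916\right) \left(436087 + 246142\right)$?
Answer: $150060361924$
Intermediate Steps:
$\left(8480 \cdot 23 + 24916\right) \left(436087 + 246142\right) = \left(195040 + 24916\right) 682229 = 219956 \cdot 682229 = 150060361924$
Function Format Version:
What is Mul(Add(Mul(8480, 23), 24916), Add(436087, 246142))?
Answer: 150060361924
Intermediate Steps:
Mul(Add(Mul(8480, 23), 24916), Add(436087, 246142)) = Mul(Add(195040, 24916), 682229) = Mul(219956, 682229) = 150060361924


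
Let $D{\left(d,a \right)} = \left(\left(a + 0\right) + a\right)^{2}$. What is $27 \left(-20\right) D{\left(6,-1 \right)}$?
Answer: $-2160$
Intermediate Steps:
$D{\left(d,a \right)} = 4 a^{2}$ ($D{\left(d,a \right)} = \left(a + a\right)^{2} = \left(2 a\right)^{2} = 4 a^{2}$)
$27 \left(-20\right) D{\left(6,-1 \right)} = 27 \left(-20\right) 4 \left(-1\right)^{2} = - 540 \cdot 4 \cdot 1 = \left(-540\right) 4 = -2160$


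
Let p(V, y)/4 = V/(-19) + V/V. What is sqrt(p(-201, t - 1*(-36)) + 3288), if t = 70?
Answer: 2*sqrt(300922)/19 ≈ 57.744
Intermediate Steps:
p(V, y) = 4 - 4*V/19 (p(V, y) = 4*(V/(-19) + V/V) = 4*(V*(-1/19) + 1) = 4*(-V/19 + 1) = 4*(1 - V/19) = 4 - 4*V/19)
sqrt(p(-201, t - 1*(-36)) + 3288) = sqrt((4 - 4/19*(-201)) + 3288) = sqrt((4 + 804/19) + 3288) = sqrt(880/19 + 3288) = sqrt(63352/19) = 2*sqrt(300922)/19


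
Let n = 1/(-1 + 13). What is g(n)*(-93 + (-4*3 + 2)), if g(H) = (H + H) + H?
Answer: -103/4 ≈ -25.750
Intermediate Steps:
n = 1/12 ≈ 0.083333
g(H) = 3*H (g(H) = 2*H + H = 3*H)
g(n)*(-93 + (-4*3 + 2)) = (3*(1/12))*(-93 + (-4*3 + 2)) = (-93 + (-12 + 2))/4 = (-93 - 10)/4 = (¼)*(-103) = -103/4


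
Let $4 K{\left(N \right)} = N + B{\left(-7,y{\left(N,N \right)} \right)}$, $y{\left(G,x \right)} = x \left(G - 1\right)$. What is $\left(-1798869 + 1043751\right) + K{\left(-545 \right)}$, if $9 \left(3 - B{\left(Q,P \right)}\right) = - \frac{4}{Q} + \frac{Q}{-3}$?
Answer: $- \frac{570971707}{756} \approx -7.5525 \cdot 10^{5}$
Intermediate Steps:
$y{\left(G,x \right)} = x \left(-1 + G\right)$
$B{\left(Q,P \right)} = 3 + \frac{Q}{27} + \frac{4}{9 Q}$ ($B{\left(Q,P \right)} = 3 - \frac{- \frac{4}{Q} + \frac{Q}{-3}}{9} = 3 - \frac{- \frac{4}{Q} + Q \left(- \frac{1}{3}\right)}{9} = 3 - \frac{- \frac{4}{Q} - \frac{Q}{3}}{9} = 3 + \left(\frac{Q}{27} + \frac{4}{9 Q}\right) = 3 + \frac{Q}{27} + \frac{4}{9 Q}$)
$K{\left(N \right)} = \frac{253}{378} + \frac{N}{4}$ ($K{\left(N \right)} = \frac{N + \frac{12 - 7 \left(81 - 7\right)}{27 \left(-7\right)}}{4} = \frac{N + \frac{1}{27} \left(- \frac{1}{7}\right) \left(12 - 518\right)}{4} = \frac{N + \frac{1}{27} \left(- \frac{1}{7}\right) \left(-506\right)}{4} = \frac{N + \frac{506}{189}}{4} = \frac{\frac{506}{189} + N}{4} = \frac{253}{378} + \frac{N}{4}$)
$\left(-1798869 + 1043751\right) + K{\left(-545 \right)} = \left(-1798869 + 1043751\right) + \left(\frac{253}{378} + \frac{1}{4} \left(-545\right)\right) = -755118 + \left(\frac{253}{378} - \frac{545}{4}\right) = -755118 - \frac{102499}{756} = - \frac{570971707}{756}$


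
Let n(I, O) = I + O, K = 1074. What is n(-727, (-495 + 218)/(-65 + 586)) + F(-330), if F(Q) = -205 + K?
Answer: 73705/521 ≈ 141.47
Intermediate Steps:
F(Q) = 869 (F(Q) = -205 + 1074 = 869)
n(-727, (-495 + 218)/(-65 + 586)) + F(-330) = (-727 + (-495 + 218)/(-65 + 586)) + 869 = (-727 - 277/521) + 869 = -379044/521 + 869 = 73705/521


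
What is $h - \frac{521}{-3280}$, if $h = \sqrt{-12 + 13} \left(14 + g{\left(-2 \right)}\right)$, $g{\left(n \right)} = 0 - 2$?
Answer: $\frac{39881}{3280} \approx 12.159$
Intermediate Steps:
$g{\left(n \right)} = -2$ ($g{\left(n \right)} = 0 - 2 = -2$)
$h = 12$ ($h = \sqrt{-12 + 13} \left(14 - 2\right) = \sqrt{1} \cdot 12 = 1 \cdot 12 = 12$)
$h - \frac{521}{-3280} = 12 - \frac{521}{-3280} = 12 - 521 \left(- \frac{1}{3280}\right) = 12 - - \frac{521}{3280} = 12 + \frac{521}{3280} = \frac{39881}{3280}$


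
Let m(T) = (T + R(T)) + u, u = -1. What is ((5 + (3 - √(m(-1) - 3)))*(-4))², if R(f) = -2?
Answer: 912 - 256*I*√7 ≈ 912.0 - 677.31*I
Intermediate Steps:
m(T) = -3 + T (m(T) = (T - 2) - 1 = (-2 + T) - 1 = -3 + T)
((5 + (3 - √(m(-1) - 3)))*(-4))² = ((5 + (3 - √((-3 - 1) - 3)))*(-4))² = ((5 + (3 - √(-4 - 3)))*(-4))² = ((5 + (3 - √(-7)))*(-4))² = ((5 + (3 - I*√7))*(-4))² = ((8 - I*√7)*(-4))² = (-32 + 4*I*√7)²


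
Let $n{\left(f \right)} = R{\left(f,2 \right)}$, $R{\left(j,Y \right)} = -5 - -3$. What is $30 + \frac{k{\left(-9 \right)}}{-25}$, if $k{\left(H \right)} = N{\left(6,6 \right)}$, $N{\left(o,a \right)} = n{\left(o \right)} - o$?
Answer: $\frac{758}{25} \approx 30.32$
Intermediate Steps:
$R{\left(j,Y \right)} = -2$ ($R{\left(j,Y \right)} = -5 + 3 = -2$)
$n{\left(f \right)} = -2$
$N{\left(o,a \right)} = -2 - o$
$k{\left(H \right)} = -8$ ($k{\left(H \right)} = -2 - 6 = -8$)
$30 + \frac{k{\left(-9 \right)}}{-25} = 30 - \frac{8}{-25} = 30 - - \frac{8}{25} = 30 + \frac{8}{25} = \frac{758}{25}$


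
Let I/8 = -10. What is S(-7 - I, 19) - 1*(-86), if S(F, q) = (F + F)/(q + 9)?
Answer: 1277/14 ≈ 91.214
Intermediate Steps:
I = -80 (I = 8*(-10) = -80)
S(F, q) = 2*F/(9 + q) (S(F, q) = (2*F)/(9 + q) = 2*F/(9 + q))
S(-7 - I, 19) - 1*(-86) = 2*(-7 - 1*(-80))/(9 + 19) - 1*(-86) = 2*(-7 + 80)/28 + 86 = 2*73*(1/28) + 86 = 73/14 + 86 = 1277/14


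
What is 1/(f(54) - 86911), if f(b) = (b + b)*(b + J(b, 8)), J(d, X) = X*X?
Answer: -1/74167 ≈ -1.3483e-5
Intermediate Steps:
J(d, X) = X²
f(b) = 2*b*(64 + b) (f(b) = (b + b)*(b + 8²) = (2*b)*(b + 64) = (2*b)*(64 + b) = 2*b*(64 + b))
1/(f(54) - 86911) = 1/(2*54*(64 + 54) - 86911) = 1/(2*54*118 - 86911) = 1/(12744 - 86911) = 1/(-74167) = -1/74167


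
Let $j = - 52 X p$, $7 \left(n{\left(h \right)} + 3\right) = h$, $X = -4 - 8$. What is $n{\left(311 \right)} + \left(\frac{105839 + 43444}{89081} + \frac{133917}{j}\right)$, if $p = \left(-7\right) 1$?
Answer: $\frac{1614235209}{129701936} \approx 12.446$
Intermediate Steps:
$X = -12$
$n{\left(h \right)} = -3 + \frac{h}{7}$
$p = -7$
$j = -4368$ ($j = \left(-52\right) \left(-12\right) \left(-7\right) = 624 \left(-7\right) = -4368$)
$n{\left(311 \right)} + \left(\frac{105839 + 43444}{89081} + \frac{133917}{j}\right) = \left(-3 + \frac{1}{7} \cdot 311\right) + \left(\frac{105839 + 43444}{89081} + \frac{133917}{-4368}\right) = \left(-3 + \frac{311}{7}\right) + \left(149283 \cdot \frac{1}{89081} + 133917 \left(- \frac{1}{4368}\right)\right) = \frac{290}{7} + \left(\frac{149283}{89081} - \frac{6377}{208}\right) = \frac{290}{7} - \frac{537018673}{18528848} = \frac{1614235209}{129701936}$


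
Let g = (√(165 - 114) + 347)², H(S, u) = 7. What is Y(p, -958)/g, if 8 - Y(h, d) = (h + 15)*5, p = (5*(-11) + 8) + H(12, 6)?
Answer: 133/(347 + √51)² ≈ 0.0010605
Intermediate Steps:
p = -40 (p = (5*(-11) + 8) + 7 = (-55 + 8) + 7 = -47 + 7 = -40)
g = (347 + √51)² (g = (√51 + 347)² = (347 + √51)² ≈ 1.2542e+5)
Y(h, d) = -67 - 5*h (Y(h, d) = 8 - (h + 15)*5 = 8 - (15 + h)*5 = 8 - (75 + 5*h) = 8 + (-75 - 5*h) = -67 - 5*h)
Y(p, -958)/g = (-67 - 5*(-40))/((347 + √51)²) = (-67 + 200)/(347 + √51)² = 133/(347 + √51)²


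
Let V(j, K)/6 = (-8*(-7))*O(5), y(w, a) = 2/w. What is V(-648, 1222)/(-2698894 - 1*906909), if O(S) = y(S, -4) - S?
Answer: 7728/18029015 ≈ 0.00042864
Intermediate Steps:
O(S) = -S + 2/S (O(S) = 2/S - S = -S + 2/S)
V(j, K) = -7728/5 (V(j, K) = 6*((-8*(-7))*(-1*5 + 2/5)) = 6*(56*(-5 + 2*(1/5))) = 6*(56*(-5 + 2/5)) = 6*(56*(-23/5)) = 6*(-1288/5) = -7728/5)
V(-648, 1222)/(-2698894 - 1*906909) = -7728/(5*(-2698894 - 1*906909)) = -7728/(5*(-2698894 - 906909)) = -7728/5/(-3605803) = -7728/5*(-1/3605803) = 7728/18029015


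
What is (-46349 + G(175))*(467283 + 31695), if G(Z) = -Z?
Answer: -23214452472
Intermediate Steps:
(-46349 + G(175))*(467283 + 31695) = (-46349 - 1*175)*(467283 + 31695) = (-46349 - 175)*498978 = -46524*498978 = -23214452472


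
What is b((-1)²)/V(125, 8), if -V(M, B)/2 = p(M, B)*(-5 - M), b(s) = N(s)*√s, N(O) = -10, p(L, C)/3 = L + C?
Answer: -1/10374 ≈ -9.6395e-5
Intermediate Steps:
p(L, C) = 3*C + 3*L (p(L, C) = 3*(L + C) = 3*(C + L) = 3*C + 3*L)
b(s) = -10*√s
V(M, B) = -2*(-5 - M)*(3*B + 3*M) (V(M, B) = -2*(3*B + 3*M)*(-5 - M) = -2*(-5 - M)*(3*B + 3*M))
b((-1)²)/V(125, 8) = (-10*√((-1)²))/((6*(5 + 125)*(8 + 125))) = (-10*√1)/((6*130*133)) = -10*1/103740 = -1/10374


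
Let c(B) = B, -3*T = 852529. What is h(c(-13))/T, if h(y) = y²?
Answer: -507/852529 ≈ -0.00059470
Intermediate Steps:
T = -852529/3 (T = -⅓*852529 = -852529/3 ≈ -2.8418e+5)
h(c(-13))/T = (-13)²/(-852529/3) = 169*(-3/852529) = -507/852529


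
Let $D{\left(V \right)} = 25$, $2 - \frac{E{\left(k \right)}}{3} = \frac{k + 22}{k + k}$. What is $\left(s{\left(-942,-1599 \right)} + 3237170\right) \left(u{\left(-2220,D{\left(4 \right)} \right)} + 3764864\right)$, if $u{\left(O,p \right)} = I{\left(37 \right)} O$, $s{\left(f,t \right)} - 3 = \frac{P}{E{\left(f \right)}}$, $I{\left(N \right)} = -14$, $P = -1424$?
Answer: $12286935499896$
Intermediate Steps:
$E{\left(k \right)} = 6 - \frac{3 \left(22 + k\right)}{2 k}$ ($E{\left(k \right)} = 6 - 3 \frac{k + 22}{k + k} = 6 - 3 \frac{22 + k}{2 k} = 6 - \frac{3 \left(22 + k\right)}{2 k}$)
$s{\left(f,t \right)} = 3 - \frac{1424}{\frac{9}{2} - \frac{33}{f}}$
$u{\left(O,p \right)} = - 14 O$
$\left(s{\left(-942,-1599 \right)} + 3237170\right) \left(u{\left(-2220,D{\left(4 \right)} \right)} + 3764864\right) = \left(\frac{-198 - -2657382}{3 \left(-22 + 3 \left(-942\right)\right)} + 3237170\right) \left(\left(-14\right) \left(-2220\right) + 3764864\right) = \left(\frac{-198 + 2657382}{3 \left(-22 - 2826\right)} + 3237170\right) \left(31080 + 3764864\right) = \left(\frac{1}{3} \frac{1}{-2848} \cdot 2657184 + 3237170\right) 3795944 = \left(\frac{1}{3} \left(- \frac{1}{2848}\right) 2657184 + 3237170\right) 3795944 = \left(-311 + 3237170\right) 3795944 = 3236859 \cdot 3795944 = 12286935499896$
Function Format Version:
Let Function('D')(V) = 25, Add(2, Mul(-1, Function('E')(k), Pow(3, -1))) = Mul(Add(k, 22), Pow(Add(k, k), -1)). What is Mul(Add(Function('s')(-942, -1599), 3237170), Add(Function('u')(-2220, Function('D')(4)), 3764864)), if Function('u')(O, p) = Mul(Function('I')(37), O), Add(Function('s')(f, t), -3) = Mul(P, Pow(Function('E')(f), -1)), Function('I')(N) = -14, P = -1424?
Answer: 12286935499896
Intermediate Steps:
Function('E')(k) = Add(6, Mul(Rational(-3, 2), Pow(k, -1), Add(22, k))) (Function('E')(k) = Add(6, Mul(-3, Mul(Add(k, 22), Pow(Add(k, k), -1)))) = Add(6, Mul(-3, Mul(Add(22, k), Pow(Mul(2, k), -1)))) = Add(6, Mul(-3, Mul(Add(22, k), Mul(Rational(1, 2), Pow(k, -1))))) = Add(6, Mul(-3, Mul(Rational(1, 2), Pow(k, -1), Add(22, k)))) = Add(6, Mul(Rational(-3, 2), Pow(k, -1), Add(22, k))))
Function('s')(f, t) = Add(3, Mul(-1424, Pow(Add(Rational(9, 2), Mul(-33, Pow(f, -1))), -1)))
Function('u')(O, p) = Mul(-14, O)
Mul(Add(Function('s')(-942, -1599), 3237170), Add(Function('u')(-2220, Function('D')(4)), 3764864)) = Mul(Add(Mul(Rational(1, 3), Pow(Add(-22, Mul(3, -942)), -1), Add(-198, Mul(-2821, -942))), 3237170), Add(Mul(-14, -2220), 3764864)) = Mul(Add(Mul(Rational(1, 3), Pow(Add(-22, -2826), -1), Add(-198, 2657382)), 3237170), Add(31080, 3764864)) = Mul(Add(Mul(Rational(1, 3), Pow(-2848, -1), 2657184), 3237170), 3795944) = Mul(Add(Mul(Rational(1, 3), Rational(-1, 2848), 2657184), 3237170), 3795944) = Mul(Add(-311, 3237170), 3795944) = Mul(3236859, 3795944) = 12286935499896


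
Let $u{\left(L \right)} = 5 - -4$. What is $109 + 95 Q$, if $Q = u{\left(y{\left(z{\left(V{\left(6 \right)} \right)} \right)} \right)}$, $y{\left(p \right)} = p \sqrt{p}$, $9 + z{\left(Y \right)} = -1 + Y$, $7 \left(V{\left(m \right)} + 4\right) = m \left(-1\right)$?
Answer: $964$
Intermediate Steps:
$V{\left(m \right)} = -4 - \frac{m}{7}$ ($V{\left(m \right)} = -4 + \frac{m \left(-1\right)}{7} = -4 + \frac{\left(-1\right) m}{7} = -4 - \frac{m}{7}$)
$z{\left(Y \right)} = -10 + Y$ ($z{\left(Y \right)} = -9 + \left(-1 + Y\right) = -10 + Y$)
$y{\left(p \right)} = p^{\frac{3}{2}}$
$u{\left(L \right)} = 9$ ($u{\left(L \right)} = 5 + 4 = 9$)
$Q = 9$
$109 + 95 Q = 109 + 95 \cdot 9 = 109 + 855 = 964$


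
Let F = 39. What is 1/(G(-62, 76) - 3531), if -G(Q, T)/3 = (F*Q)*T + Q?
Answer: 1/547959 ≈ 1.8250e-6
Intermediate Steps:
G(Q, T) = -3*Q - 117*Q*T (G(Q, T) = -3*((39*Q)*T + Q) = -3*(39*Q*T + Q) = -3*(Q + 39*Q*T) = -3*Q - 117*Q*T)
1/(G(-62, 76) - 3531) = 1/(-3*(-62)*(1 + 39*76) - 3531) = 1/(-3*(-62)*(1 + 2964) - 3531) = 1/(-3*(-62)*2965 - 3531) = 1/(551490 - 3531) = 1/547959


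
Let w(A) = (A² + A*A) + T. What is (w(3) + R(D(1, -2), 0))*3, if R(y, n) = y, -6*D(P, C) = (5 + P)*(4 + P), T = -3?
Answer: 30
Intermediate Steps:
D(P, C) = -(4 + P)*(5 + P)/6 (D(P, C) = -(5 + P)*(4 + P)/6 = -(4 + P)*(5 + P)/6)
w(A) = -3 + 2*A² (w(A) = (A² + A*A) - 3 = (A² + A²) - 3 = 2*A² - 3 = -3 + 2*A²)
(w(3) + R(D(1, -2), 0))*3 = ((-3 + 2*3²) + (-10/3 - 3/2*1 - ⅙*1²))*3 = ((-3 + 2*9) + (-10/3 - 3/2 - ⅙*1))*3 = ((-3 + 18) + (-10/3 - 3/2 - ⅙))*3 = (15 - 5)*3 = 10*3 = 30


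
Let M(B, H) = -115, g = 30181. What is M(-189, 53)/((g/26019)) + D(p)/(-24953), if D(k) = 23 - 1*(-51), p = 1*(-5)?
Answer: -74666225699/753106493 ≈ -99.144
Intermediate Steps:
p = -5
D(k) = 74 (D(k) = 23 + 51 = 74)
M(-189, 53)/((g/26019)) + D(p)/(-24953) = -115/(30181/26019) + 74/(-24953) = -115/(30181*(1/26019)) + 74*(-1/24953) = -115/30181/26019 - 74/24953 = -115*26019/30181 - 74/24953 = -2992185/30181 - 74/24953 = -74666225699/753106493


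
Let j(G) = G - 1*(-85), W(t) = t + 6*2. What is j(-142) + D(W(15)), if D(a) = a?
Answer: -30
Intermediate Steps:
W(t) = 12 + t (W(t) = t + 12 = 12 + t)
j(G) = 85 + G (j(G) = G + 85 = 85 + G)
j(-142) + D(W(15)) = (85 - 142) + (12 + 15) = -57 + 27 = -30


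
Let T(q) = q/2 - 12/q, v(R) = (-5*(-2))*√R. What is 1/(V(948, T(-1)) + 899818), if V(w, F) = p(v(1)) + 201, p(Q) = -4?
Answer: 1/900015 ≈ 1.1111e-6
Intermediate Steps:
v(R) = 10*√R
T(q) = q/2 - 12/q (T(q) = q*(½) - 12/q = q/2 - 12/q)
V(w, F) = 197 (V(w, F) = -4 + 201 = 197)
1/(V(948, T(-1)) + 899818) = 1/(197 + 899818) = 1/900015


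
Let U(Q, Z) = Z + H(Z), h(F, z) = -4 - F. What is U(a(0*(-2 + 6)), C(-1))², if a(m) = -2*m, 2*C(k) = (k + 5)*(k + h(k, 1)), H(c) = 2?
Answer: 36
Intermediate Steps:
C(k) = -10 - 2*k (C(k) = ((k + 5)*(k + (-4 - k)))/2 = ((5 + k)*(-4))/2 = (-20 - 4*k)/2 = -10 - 2*k)
U(Q, Z) = 2 + Z (U(Q, Z) = Z + 2 = 2 + Z)
U(a(0*(-2 + 6)), C(-1))² = (2 + (-10 - 2*(-1)))² = (2 + (-10 + 2))² = (2 - 8)² = (-6)² = 36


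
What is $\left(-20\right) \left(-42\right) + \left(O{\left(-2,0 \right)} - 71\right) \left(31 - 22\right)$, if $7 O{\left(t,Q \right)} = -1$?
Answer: $\frac{1398}{7} \approx 199.71$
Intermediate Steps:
$O{\left(t,Q \right)} = - \frac{1}{7}$ ($O{\left(t,Q \right)} = \frac{1}{7} \left(-1\right) = - \frac{1}{7}$)
$\left(-20\right) \left(-42\right) + \left(O{\left(-2,0 \right)} - 71\right) \left(31 - 22\right) = \left(-20\right) \left(-42\right) + \left(- \frac{1}{7} - 71\right) \left(31 - 22\right) = 840 - \frac{498 \left(31 - 22\right)}{7} = 840 - \frac{4482}{7} = \frac{1398}{7}$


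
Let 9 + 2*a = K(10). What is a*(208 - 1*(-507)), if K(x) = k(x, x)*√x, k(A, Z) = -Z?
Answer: -6435/2 - 3575*√10 ≈ -14523.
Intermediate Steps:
K(x) = -x^(3/2) (K(x) = (-x)*√x = -x^(3/2))
a = -9/2 - 5*√10 (a = -9/2 + (-10^(3/2))/2 = -9/2 + (-10*√10)/2 = -9/2 - 5*√10 ≈ -20.311)
a*(208 - 1*(-507)) = (-9/2 - 5*√10)*(208 - 1*(-507)) = (-9/2 - 5*√10)*(208 + 507) = (-9/2 - 5*√10)*715 = -6435/2 - 3575*√10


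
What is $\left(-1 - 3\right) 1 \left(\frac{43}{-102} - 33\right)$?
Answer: $\frac{6818}{51} \approx 133.69$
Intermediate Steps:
$\left(-1 - 3\right) 1 \left(\frac{43}{-102} - 33\right) = \left(-4\right) 1 \left(43 \left(- \frac{1}{102}\right) - 33\right) = - 4 \left(- \frac{43}{102} - 33\right) = \left(-4\right) \left(- \frac{3409}{102}\right) = \frac{6818}{51}$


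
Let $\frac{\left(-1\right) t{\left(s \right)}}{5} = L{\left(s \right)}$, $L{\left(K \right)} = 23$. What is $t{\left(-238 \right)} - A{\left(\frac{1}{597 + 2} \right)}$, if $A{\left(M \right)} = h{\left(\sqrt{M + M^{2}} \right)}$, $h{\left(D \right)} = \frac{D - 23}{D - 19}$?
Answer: $- \frac{15052349952}{129526561} - \frac{23960 \sqrt{6}}{129526561} \approx -116.21$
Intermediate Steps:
$h{\left(D \right)} = \frac{-23 + D}{-19 + D}$
$t{\left(s \right)} = -115$ ($t{\left(s \right)} = \left(-5\right) 23 = -115$)
$A{\left(M \right)} = \frac{-23 + \sqrt{M + M^{2}}}{-19 + \sqrt{M + M^{2}}}$
$t{\left(-238 \right)} - A{\left(\frac{1}{597 + 2} \right)} = -115 - \frac{-23 + \sqrt{\frac{1 + \frac{1}{597 + 2}}{597 + 2}}}{-19 + \sqrt{\frac{1 + \frac{1}{597 + 2}}{597 + 2}}} = -115 - \frac{-23 + \sqrt{\frac{1 + \frac{1}{599}}{599}}}{-19 + \sqrt{\frac{1 + \frac{1}{599}}{599}}} = -115 - \frac{-23 + \sqrt{\frac{1}{599} \cdot \frac{600}{599}}}{-19 + \sqrt{\frac{1}{599} \cdot \frac{600}{599}}} = -115 - \frac{-23 + \sqrt{\frac{600}{358801}}}{-19 + \sqrt{\frac{600}{358801}}} = -115 - \frac{-23 + \frac{10 \sqrt{6}}{599}}{-19 + \frac{10 \sqrt{6}}{599}}$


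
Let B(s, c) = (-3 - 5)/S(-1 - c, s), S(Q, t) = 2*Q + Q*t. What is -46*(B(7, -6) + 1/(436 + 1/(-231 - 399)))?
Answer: 99777772/12360555 ≈ 8.0723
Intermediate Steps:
B(s, c) = -8/((-1 - c)*(2 + s)) (B(s, c) = (-3 - 5)/(((-1 - c)*(2 + s))) = -8/((-1 - c)*(2 + s)))
-46*(B(7, -6) + 1/(436 + 1/(-231 - 399))) = -46*(8/((1 - 6)*(2 + 7)) + 1/(436 + 1/(-231 - 399))) = -46*(8/(-5*9) + 1/(436 + 1/(-630))) = -46*(8*(-1/5)*(1/9) + 1/(436 - 1/630)) = -46*(-8/45 + 1/(274679/630)) = -46*(-8/45 + 630/274679) = -46*(-2169082/12360555) = 99777772/12360555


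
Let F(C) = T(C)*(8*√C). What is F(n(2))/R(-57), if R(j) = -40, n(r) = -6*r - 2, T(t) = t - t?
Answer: 0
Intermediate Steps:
T(t) = 0
n(r) = -2 - 6*r
F(C) = 0 (F(C) = 0*(8*√C) = 0)
F(n(2))/R(-57) = 0/(-40) = 0*(-1/40) = 0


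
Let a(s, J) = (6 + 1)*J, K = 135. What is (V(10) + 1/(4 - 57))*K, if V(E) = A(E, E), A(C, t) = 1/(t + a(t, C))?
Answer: -729/848 ≈ -0.85967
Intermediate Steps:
a(s, J) = 7*J
A(C, t) = 1/(t + 7*C)
V(E) = 1/(8*E) (V(E) = 1/(E + 7*E) = 1/(8*E))
(V(10) + 1/(4 - 57))*K = ((⅛)/10 + 1/(4 - 57))*135 = ((⅛)*(⅒) + 1/(-53))*135 = (1/80 - 1/53)*135 = -27/4240*135 = -729/848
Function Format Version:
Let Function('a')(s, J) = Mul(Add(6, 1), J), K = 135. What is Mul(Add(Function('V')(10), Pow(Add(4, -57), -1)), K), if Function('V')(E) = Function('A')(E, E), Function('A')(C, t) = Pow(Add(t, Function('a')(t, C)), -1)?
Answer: Rational(-729, 848) ≈ -0.85967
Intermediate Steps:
Function('a')(s, J) = Mul(7, J)
Function('A')(C, t) = Pow(Add(t, Mul(7, C)), -1)
Function('V')(E) = Mul(Rational(1, 8), Pow(E, -1)) (Function('V')(E) = Pow(Add(E, Mul(7, E)), -1) = Pow(Mul(8, E), -1) = Mul(Rational(1, 8), Pow(E, -1)))
Mul(Add(Function('V')(10), Pow(Add(4, -57), -1)), K) = Mul(Add(Mul(Rational(1, 8), Pow(10, -1)), Pow(Add(4, -57), -1)), 135) = Mul(Add(Mul(Rational(1, 8), Rational(1, 10)), Pow(-53, -1)), 135) = Mul(Add(Rational(1, 80), Rational(-1, 53)), 135) = Mul(Rational(-27, 4240), 135) = Rational(-729, 848)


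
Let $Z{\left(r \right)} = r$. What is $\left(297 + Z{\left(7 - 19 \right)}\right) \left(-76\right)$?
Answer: $-21660$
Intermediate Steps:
$\left(297 + Z{\left(7 - 19 \right)}\right) \left(-76\right) = \left(297 + \left(7 - 19\right)\right) \left(-76\right) = \left(297 - 12\right) \left(-76\right) = 285 \left(-76\right) = -21660$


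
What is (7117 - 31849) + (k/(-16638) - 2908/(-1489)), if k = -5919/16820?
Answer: -3434990149971003/138899459080 ≈ -24730.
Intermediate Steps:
k = -5919/16820 (k = -5919*1/16820 = -5919/16820 ≈ -0.35190)
(7117 - 31849) + (k/(-16638) - 2908/(-1489)) = (7117 - 31849) + (-5919/16820/(-16638) - 2908/(-1489)) = -24732 + (-5919/16820*(-1/16638) - 2908*(-1/1489)) = -24732 + (1973/93283720 + 2908/1489) = -24732 + 271271995557/138899459080 = -3434990149971003/138899459080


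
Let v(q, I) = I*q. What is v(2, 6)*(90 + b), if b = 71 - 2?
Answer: 1908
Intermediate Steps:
b = 69
v(2, 6)*(90 + b) = (6*2)*(90 + 69) = 12*159 = 1908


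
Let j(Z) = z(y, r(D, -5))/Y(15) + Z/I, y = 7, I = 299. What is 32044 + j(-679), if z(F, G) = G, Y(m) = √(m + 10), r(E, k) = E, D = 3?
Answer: 47903282/1495 ≈ 32042.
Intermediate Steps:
Y(m) = √(10 + m)
j(Z) = ⅗ + Z/299 (j(Z) = 3/(√(10 + 15)) + Z/299 = 3/(√25) + Z*(1/299) = 3/5 + Z/299 = 3*(⅕) + Z/299 = ⅗ + Z/299)
32044 + j(-679) = 32044 + (⅗ + (1/299)*(-679)) = 32044 + (⅗ - 679/299) = 32044 - 2498/1495 = 47903282/1495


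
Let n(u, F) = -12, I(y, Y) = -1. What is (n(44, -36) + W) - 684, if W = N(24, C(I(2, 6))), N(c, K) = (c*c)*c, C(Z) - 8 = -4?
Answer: 13128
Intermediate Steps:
C(Z) = 4 (C(Z) = 8 - 4 = 4)
N(c, K) = c**3 (N(c, K) = c**2*c = c**3)
W = 13824 (W = 24**3 = 13824)
(n(44, -36) + W) - 684 = (-12 + 13824) - 684 = 13812 - 684 = 13128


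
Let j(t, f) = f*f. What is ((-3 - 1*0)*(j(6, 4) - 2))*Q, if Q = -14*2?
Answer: 1176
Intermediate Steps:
Q = -28
j(t, f) = f²
((-3 - 1*0)*(j(6, 4) - 2))*Q = ((-3 - 1*0)*(4² - 2))*(-28) = ((-3 + 0)*(16 - 2))*(-28) = -3*14*(-28) = -42*(-28) = 1176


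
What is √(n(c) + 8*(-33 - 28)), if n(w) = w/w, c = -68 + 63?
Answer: I*√487 ≈ 22.068*I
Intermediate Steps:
c = -5
n(w) = 1
√(n(c) + 8*(-33 - 28)) = √(1 + 8*(-33 - 28)) = √(1 + 8*(-61)) = √(1 - 488) = √(-487) = I*√487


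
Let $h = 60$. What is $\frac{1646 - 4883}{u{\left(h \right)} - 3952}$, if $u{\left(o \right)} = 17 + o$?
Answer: $\frac{3237}{3875} \approx 0.83535$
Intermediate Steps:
$\frac{1646 - 4883}{u{\left(h \right)} - 3952} = \frac{1646 - 4883}{\left(17 + 60\right) - 3952} = - \frac{3237}{77 - 3952} = - \frac{3237}{-3875} = \left(-3237\right) \left(- \frac{1}{3875}\right) = \frac{3237}{3875}$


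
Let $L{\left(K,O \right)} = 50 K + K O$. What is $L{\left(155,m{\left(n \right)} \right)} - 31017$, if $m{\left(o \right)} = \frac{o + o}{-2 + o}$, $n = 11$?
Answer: $- \frac{205993}{9} \approx -22888.0$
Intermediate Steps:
$m{\left(o \right)} = \frac{2 o}{-2 + o}$
$L{\left(155,m{\left(n \right)} \right)} - 31017 = 155 \left(50 + 2 \cdot 11 \frac{1}{-2 + 11}\right) - 31017 = 155 \left(50 + 2 \cdot 11 \cdot \frac{1}{9}\right) - 31017 = 155 \left(50 + \frac{22}{9}\right) - 31017 = 155 \cdot \frac{472}{9} - 31017 = \frac{73160}{9} - 31017 = - \frac{205993}{9}$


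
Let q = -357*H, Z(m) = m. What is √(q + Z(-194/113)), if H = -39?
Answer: √177760865/113 ≈ 117.99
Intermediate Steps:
q = 13923 (q = -357*(-39) = 13923)
√(q + Z(-194/113)) = √(13923 - 194/113) = √(1573105/113) = √177760865/113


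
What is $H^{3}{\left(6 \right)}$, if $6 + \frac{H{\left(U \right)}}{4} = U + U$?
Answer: $13824$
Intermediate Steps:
$H{\left(U \right)} = -24 + 8 U$ ($H{\left(U \right)} = -24 + 4 \left(U + U\right) = -24 + 4 \cdot 2 U = -24 + 8 U$)
$H^{3}{\left(6 \right)} = \left(-24 + 8 \cdot 6\right)^{3} = \left(-24 + 48\right)^{3} = 24^{3} = 13824$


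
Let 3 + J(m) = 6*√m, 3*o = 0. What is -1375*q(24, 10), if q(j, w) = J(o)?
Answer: 4125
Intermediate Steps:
o = 0 (o = (⅓)*0 = 0)
J(m) = -3 + 6*√m
q(j, w) = -3 (q(j, w) = -3 + 6*√0 = -3 + 6*0 = -3 + 0 = -3)
-1375*q(24, 10) = -1375*(-3) = 4125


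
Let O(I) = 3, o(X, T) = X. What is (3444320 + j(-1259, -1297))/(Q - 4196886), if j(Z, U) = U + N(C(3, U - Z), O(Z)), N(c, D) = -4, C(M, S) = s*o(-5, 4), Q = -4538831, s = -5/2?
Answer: -3443019/8735717 ≈ -0.39413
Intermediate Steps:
s = -5/2 (s = -5*½ = -5/2 ≈ -2.5000)
C(M, S) = 25/2 (C(M, S) = -5/2*(-5) = 25/2)
j(Z, U) = -4 + U (j(Z, U) = U - 4 = -4 + U)
(3444320 + j(-1259, -1297))/(Q - 4196886) = (3444320 + (-4 - 1297))/(-4538831 - 4196886) = (3444320 - 1301)/(-8735717) = 3443019*(-1/8735717) = -3443019/8735717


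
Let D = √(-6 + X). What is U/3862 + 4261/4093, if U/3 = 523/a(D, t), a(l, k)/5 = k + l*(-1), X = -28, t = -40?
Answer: 6709424813/6457227311 + 1569*I*√34/31552540 ≈ 1.0391 + 0.00028995*I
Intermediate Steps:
D = I*√34 (D = √(-6 - 28) = √(-34) = I*√34 ≈ 5.8309*I)
a(l, k) = -5*l + 5*k (a(l, k) = 5*(k + l*(-1)) = 5*(k - l) = -5*l + 5*k)
U = 1569/(-200 - 5*I*√34) (U = 3*(523/(-5*I*√34 + 5*(-40))) = 3*(523/(-5*I*√34 - 200)) = 3*(523/(-200 - 5*I*√34)) = 1569/(-200 - 5*I*√34) ≈ -7.6818 + 1.1198*I)
U/3862 + 4261/4093 = (-6276/817 + 1569*I*√34/8170)/3862 + 4261/4093 = (-6276/817 + 1569*I*√34/8170)*(1/3862) + 4261*(1/4093) = (-3138/1577627 + 1569*I*√34/31552540) + 4261/4093 = 6709424813/6457227311 + 1569*I*√34/31552540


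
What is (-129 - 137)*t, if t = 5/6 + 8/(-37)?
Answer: -18221/111 ≈ -164.15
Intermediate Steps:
t = 137/222 (t = 5*(⅙) + 8*(-1/37) = ⅚ - 8/37 = 137/222 ≈ 0.61712)
(-129 - 137)*t = (-129 - 137)*(137/222) = -266*137/222 = -18221/111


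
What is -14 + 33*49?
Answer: 1603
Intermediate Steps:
-14 + 33*49 = -14 + 1617 = 1603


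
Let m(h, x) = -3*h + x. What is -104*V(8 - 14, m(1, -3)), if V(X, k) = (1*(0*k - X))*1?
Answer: -624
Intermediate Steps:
m(h, x) = x - 3*h
V(X, k) = -X (V(X, k) = (1*(0 - X))*1 = (1*(-X))*1 = -X*1 = -X)
-104*V(8 - 14, m(1, -3)) = -(-104)*(8 - 14) = -(-104)*(-6) = -104*6 = -624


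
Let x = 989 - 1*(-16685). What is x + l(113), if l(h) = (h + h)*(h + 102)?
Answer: 66264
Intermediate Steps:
x = 17674 (x = 989 + 16685 = 17674)
l(h) = 2*h*(102 + h) (l(h) = (2*h)*(102 + h) = 2*h*(102 + h))
x + l(113) = 17674 + 2*113*(102 + 113) = 17674 + 2*113*215 = 17674 + 48590 = 66264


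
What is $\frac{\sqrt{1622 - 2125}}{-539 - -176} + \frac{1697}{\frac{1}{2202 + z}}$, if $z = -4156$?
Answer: $-3315938 - \frac{i \sqrt{503}}{363} \approx -3.3159 \cdot 10^{6} - 0.061784 i$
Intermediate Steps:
$\frac{\sqrt{1622 - 2125}}{-539 - -176} + \frac{1697}{\frac{1}{2202 + z}} = \frac{\sqrt{1622 - 2125}}{-539 - -176} + \frac{1697}{\frac{1}{2202 - 4156}} = \frac{\sqrt{-503}}{-539 + 176} + \frac{1697}{\frac{1}{-1954}} = \frac{i \sqrt{503}}{-363} + \frac{1697}{- \frac{1}{1954}} = i \sqrt{503} \left(- \frac{1}{363}\right) + 1697 \left(-1954\right) = - \frac{i \sqrt{503}}{363} - 3315938 = -3315938 - \frac{i \sqrt{503}}{363}$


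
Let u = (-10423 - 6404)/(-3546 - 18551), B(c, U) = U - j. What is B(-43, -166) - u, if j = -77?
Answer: -1983460/22097 ≈ -89.761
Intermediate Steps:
B(c, U) = 77 + U (B(c, U) = U - 1*(-77) = U + 77 = 77 + U)
u = 16827/22097 (u = -16827/(-22097) = -16827*(-1/22097) = 16827/22097 ≈ 0.76151)
B(-43, -166) - u = (77 - 166) - 1*16827/22097 = -89 - 16827/22097 = -1983460/22097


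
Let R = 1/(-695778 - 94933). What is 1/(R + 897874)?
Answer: 790711/709958848413 ≈ 1.1137e-6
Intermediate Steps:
R = -1/790711 (R = 1/(-790711) = -1/790711 ≈ -1.2647e-6)
1/(R + 897874) = 1/(-1/790711 + 897874) = 1/(709958848413/790711) = 790711/709958848413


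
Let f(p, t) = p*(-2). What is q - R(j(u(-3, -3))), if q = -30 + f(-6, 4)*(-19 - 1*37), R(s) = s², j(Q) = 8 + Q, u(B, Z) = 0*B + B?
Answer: -727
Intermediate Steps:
u(B, Z) = B (u(B, Z) = 0 + B = B)
f(p, t) = -2*p
q = -702 (q = -30 + (-2*(-6))*(-19 - 1*37) = -30 + 12*(-19 - 37) = -30 + 12*(-56) = -30 - 672 = -702)
q - R(j(u(-3, -3))) = -702 - (8 - 3)² = -702 - 1*5² = -702 - 1*25 = -702 - 25 = -727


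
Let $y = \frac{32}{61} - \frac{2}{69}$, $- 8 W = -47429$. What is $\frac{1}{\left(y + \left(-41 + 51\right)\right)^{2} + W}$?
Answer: $\frac{141725448}{855849185957} \approx 0.0001656$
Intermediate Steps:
$W = \frac{47429}{8}$ ($W = \left(- \frac{1}{8}\right) \left(-47429\right) = \frac{47429}{8} \approx 5928.6$)
$y = \frac{2086}{4209}$ ($y = 32 \cdot \frac{1}{61} - \frac{2}{69} = \frac{32}{61} - \frac{2}{69} = \frac{2086}{4209} \approx 0.4956$)
$\frac{1}{\left(y + \left(-41 + 51\right)\right)^{2} + W} = \frac{1}{\left(\frac{2086}{4209} + \left(-41 + 51\right)\right)^{2} + \frac{47429}{8}} = \frac{1}{\left(\frac{2086}{4209} + 10\right)^{2} + \frac{47429}{8}} = \frac{1}{\left(\frac{44176}{4209}\right)^{2} + \frac{47429}{8}} = \frac{1}{\frac{1951518976}{17715681} + \frac{47429}{8}} = \frac{1}{\frac{855849185957}{141725448}} = \frac{141725448}{855849185957}$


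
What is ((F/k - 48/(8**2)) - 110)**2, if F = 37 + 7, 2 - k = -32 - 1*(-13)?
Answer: 83302129/7056 ≈ 11806.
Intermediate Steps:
k = 21 (k = 2 - (-32 - 1*(-13)) = 2 - (-32 + 13) = 2 - 1*(-19) = 2 + 19 = 21)
F = 44
((F/k - 48/(8**2)) - 110)**2 = ((44/21 - 48/(8**2)) - 110)**2 = ((44*(1/21) - 48/64) - 110)**2 = ((44/21 - 48*1/64) - 110)**2 = ((44/21 - 3/4) - 110)**2 = (113/84 - 110)**2 = (-9127/84)**2 = 83302129/7056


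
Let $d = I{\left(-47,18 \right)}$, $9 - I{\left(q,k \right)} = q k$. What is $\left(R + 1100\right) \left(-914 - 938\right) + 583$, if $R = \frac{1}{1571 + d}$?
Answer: $- \frac{2470417347}{1213} \approx -2.0366 \cdot 10^{6}$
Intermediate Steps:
$I{\left(q,k \right)} = 9 - k q$ ($I{\left(q,k \right)} = 9 - q k = 9 - k q$)
$d = 855$ ($d = 9 - 18 \left(-47\right) = 9 + 846 = 855$)
$R = \frac{1}{2426}$ ($R = \frac{1}{1571 + 855} = \frac{1}{2426} \approx 0.0004122$)
$\left(R + 1100\right) \left(-914 - 938\right) + 583 = \left(\frac{1}{2426} + 1100\right) \left(-914 - 938\right) + 583 = \frac{2668601}{2426} \left(-1852\right) + 583 = - \frac{2471124526}{1213} + 583 = - \frac{2470417347}{1213}$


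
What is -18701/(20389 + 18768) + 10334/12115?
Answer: 178085823/474387055 ≈ 0.37540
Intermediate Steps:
-18701/(20389 + 18768) + 10334/12115 = -18701/39157 + 10334*(1/12115) = -18701*1/39157 + 10334/12115 = -18701/39157 + 10334/12115 = 178085823/474387055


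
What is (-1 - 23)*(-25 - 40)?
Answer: 1560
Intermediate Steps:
(-1 - 23)*(-25 - 40) = -24*(-65) = 1560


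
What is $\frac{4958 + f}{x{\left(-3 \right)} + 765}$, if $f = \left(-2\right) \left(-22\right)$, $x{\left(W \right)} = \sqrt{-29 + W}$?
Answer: $\frac{3826530}{585257} - \frac{20008 i \sqrt{2}}{585257} \approx 6.5382 - 0.048347 i$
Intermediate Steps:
$f = 44$
$\frac{4958 + f}{x{\left(-3 \right)} + 765} = \frac{4958 + 44}{\sqrt{-29 - 3} + 765} = \frac{5002}{\sqrt{-32} + 765} = \frac{5002}{4 i \sqrt{2} + 765} = \frac{5002}{765 + 4 i \sqrt{2}}$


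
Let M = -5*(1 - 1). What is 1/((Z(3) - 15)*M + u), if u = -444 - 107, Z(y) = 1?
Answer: -1/551 ≈ -0.0018149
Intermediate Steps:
M = 0 (M = -5*0 = 0)
u = -551
1/((Z(3) - 15)*M + u) = 1/((1 - 15)*0 - 551) = 1/(-14*0 - 551) = 1/(0 - 551) = 1/(-551) = -1/551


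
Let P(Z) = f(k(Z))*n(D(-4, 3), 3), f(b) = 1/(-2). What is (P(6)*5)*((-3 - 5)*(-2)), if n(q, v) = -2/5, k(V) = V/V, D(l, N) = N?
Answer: 16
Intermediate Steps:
k(V) = 1
n(q, v) = -⅖ (n(q, v) = -2*⅕ = -⅖)
f(b) = -½
P(Z) = ⅕ (P(Z) = -½*(-⅖) = ⅕)
(P(6)*5)*((-3 - 5)*(-2)) = ((⅕)*5)*((-3 - 5)*(-2)) = 1*(-8*(-2)) = 1*16 = 16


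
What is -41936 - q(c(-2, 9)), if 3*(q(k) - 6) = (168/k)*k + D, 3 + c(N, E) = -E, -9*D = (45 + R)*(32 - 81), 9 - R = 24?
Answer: -378472/9 ≈ -42052.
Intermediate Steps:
R = -15 (R = 9 - 1*24 = 9 - 24 = -15)
D = 490/3 (D = -(45 - 15)*(32 - 81)/9 = -10*(-49)/3 = -⅑*(-1470) = 490/3 ≈ 163.33)
c(N, E) = -3 - E
q(k) = 1048/9 (q(k) = 6 + ((168/k)*k + 490/3)/3 = 6 + (168 + 490/3)/3 = 6 + (⅓)*(994/3) = 6 + 994/9 = 1048/9)
-41936 - q(c(-2, 9)) = -41936 - 1*1048/9 = -41936 - 1048/9 = -378472/9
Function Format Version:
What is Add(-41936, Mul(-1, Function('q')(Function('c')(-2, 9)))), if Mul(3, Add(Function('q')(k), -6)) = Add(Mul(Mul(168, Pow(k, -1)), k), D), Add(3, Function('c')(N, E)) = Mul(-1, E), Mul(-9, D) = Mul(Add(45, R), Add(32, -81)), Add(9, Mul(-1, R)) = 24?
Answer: Rational(-378472, 9) ≈ -42052.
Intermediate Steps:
R = -15 (R = Add(9, Mul(-1, 24)) = Add(9, -24) = -15)
D = Rational(490, 3) (D = Mul(Rational(-1, 9), Mul(Add(45, -15), Add(32, -81))) = Mul(Rational(-1, 9), Mul(30, -49)) = Mul(Rational(-1, 9), -1470) = Rational(490, 3) ≈ 163.33)
Function('c')(N, E) = Add(-3, Mul(-1, E))
Function('q')(k) = Rational(1048, 9) (Function('q')(k) = Add(6, Mul(Rational(1, 3), Add(Mul(Mul(168, Pow(k, -1)), k), Rational(490, 3)))) = Add(6, Mul(Rational(1, 3), Add(168, Rational(490, 3)))) = Add(6, Mul(Rational(1, 3), Rational(994, 3))) = Add(6, Rational(994, 9)) = Rational(1048, 9))
Add(-41936, Mul(-1, Function('q')(Function('c')(-2, 9)))) = Add(-41936, Mul(-1, Rational(1048, 9))) = Add(-41936, Rational(-1048, 9)) = Rational(-378472, 9)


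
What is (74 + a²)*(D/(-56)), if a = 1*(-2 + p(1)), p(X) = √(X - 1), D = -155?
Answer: 6045/28 ≈ 215.89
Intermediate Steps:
p(X) = √(-1 + X)
a = -2 (a = 1*(-2 + √(-1 + 1)) = 1*(-2 + √0) = 1*(-2 + 0) = 1*(-2) = -2)
(74 + a²)*(D/(-56)) = (74 + (-2)²)*(-155/(-56)) = (74 + 4)*(-155*(-1/56)) = 78*(155/56) = 6045/28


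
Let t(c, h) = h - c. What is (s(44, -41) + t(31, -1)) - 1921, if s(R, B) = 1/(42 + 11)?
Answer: -103508/53 ≈ -1953.0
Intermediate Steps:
s(R, B) = 1/53
(s(44, -41) + t(31, -1)) - 1921 = (1/53 + (-1 - 1*31)) - 1921 = (1/53 + (-1 - 31)) - 1921 = (1/53 - 32) - 1921 = -1695/53 - 1921 = -103508/53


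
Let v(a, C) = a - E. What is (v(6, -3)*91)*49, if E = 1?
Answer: 22295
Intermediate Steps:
v(a, C) = -1 + a (v(a, C) = a - 1*1 = a - 1 = -1 + a)
(v(6, -3)*91)*49 = ((-1 + 6)*91)*49 = (5*91)*49 = 455*49 = 22295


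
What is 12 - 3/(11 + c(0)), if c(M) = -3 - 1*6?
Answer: 21/2 ≈ 10.500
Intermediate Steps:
c(M) = -9 (c(M) = -3 - 6 = -9)
12 - 3/(11 + c(0)) = 12 - 3/(11 - 9) = 12 - 3/2 = 21/2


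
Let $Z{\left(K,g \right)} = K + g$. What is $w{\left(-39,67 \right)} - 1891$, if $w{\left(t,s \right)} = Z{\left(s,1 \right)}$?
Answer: $-1823$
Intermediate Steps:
$w{\left(t,s \right)} = 1 + s$ ($w{\left(t,s \right)} = s + 1 = 1 + s$)
$w{\left(-39,67 \right)} - 1891 = \left(1 + 67\right) - 1891 = 68 - 1891 = -1823$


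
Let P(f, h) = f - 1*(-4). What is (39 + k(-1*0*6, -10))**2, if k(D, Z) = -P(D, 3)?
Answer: 1225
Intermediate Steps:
P(f, h) = 4 + f (P(f, h) = f + 4 = 4 + f)
k(D, Z) = -4 - D (k(D, Z) = -(4 + D) = -4 - D)
(39 + k(-1*0*6, -10))**2 = (39 + (-4 - (-1*0)*6))**2 = (39 + (-4 - 0*6))**2 = (39 + (-4 - 1*0))**2 = (39 + (-4 + 0))**2 = (39 - 4)**2 = 35**2 = 1225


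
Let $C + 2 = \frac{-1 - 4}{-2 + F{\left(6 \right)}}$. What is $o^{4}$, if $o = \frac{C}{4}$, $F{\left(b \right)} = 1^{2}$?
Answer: $\frac{81}{256} \approx 0.31641$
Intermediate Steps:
$F{\left(b \right)} = 1$
$C = 3$ ($C = -2 + \frac{-1 - 4}{-2 + 1} = -2 - \frac{5}{-1} = -2 - -5 = -2 + 5 = 3$)
$o = \frac{3}{4}$ ($o = \frac{1}{4} \cdot 3 = \frac{3}{4} \approx 0.75$)
$o^{4} = \left(\frac{3}{4}\right)^{4} = \frac{81}{256}$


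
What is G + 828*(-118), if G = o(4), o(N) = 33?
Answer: -97671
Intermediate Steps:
G = 33
G + 828*(-118) = 33 + 828*(-118) = 33 - 97704 = -97671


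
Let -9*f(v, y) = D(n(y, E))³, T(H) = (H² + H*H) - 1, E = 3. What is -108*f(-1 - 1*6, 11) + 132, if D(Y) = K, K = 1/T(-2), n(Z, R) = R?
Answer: 45288/343 ≈ 132.03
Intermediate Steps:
T(H) = -1 + 2*H² (T(H) = (H² + H²) - 1 = 2*H² - 1 = -1 + 2*H²)
K = ⅐ (K = 1/(-1 + 2*(-2)²) = 1/(-1 + 2*4) = 1/(-1 + 8) = 1/7 = ⅐ ≈ 0.14286)
D(Y) = ⅐
f(v, y) = -1/3087 (f(v, y) = -(⅐)³/9 = -⅑*1/343 = -1/3087)
-108*f(-1 - 1*6, 11) + 132 = -108*(-1/3087) + 132 = 12/343 + 132 = 45288/343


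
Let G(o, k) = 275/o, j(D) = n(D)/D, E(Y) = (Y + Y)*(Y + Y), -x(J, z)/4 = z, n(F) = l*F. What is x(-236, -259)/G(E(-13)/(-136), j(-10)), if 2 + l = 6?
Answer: -87542/4675 ≈ -18.726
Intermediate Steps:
l = 4 (l = -2 + 6 = 4)
n(F) = 4*F
x(J, z) = -4*z
E(Y) = 4*Y² (E(Y) = (2*Y)*(2*Y) = 4*Y²)
j(D) = 4 (j(D) = (4*D)/D = 4)
x(-236, -259)/G(E(-13)/(-136), j(-10)) = (-4*(-259))/((275/(((4*(-13)²)/(-136))))) = 1036/((275/(((4*169)*(-1/136))))) = 1036/((275/((676*(-1/136))))) = 1036/((275/(-169/34))) = 1036/((275*(-34/169))) = 1036/(-9350/169) = 1036*(-169/9350) = -87542/4675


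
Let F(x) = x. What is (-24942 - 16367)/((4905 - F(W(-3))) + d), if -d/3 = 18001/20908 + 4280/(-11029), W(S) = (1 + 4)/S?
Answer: -28576863781764/3393367145939 ≈ -8.4214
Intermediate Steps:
W(S) = 5/S
d = -327140367/230594332 (d = -3*(18001/20908 + 4280/(-11029)) = -3*(18001*(1/20908) + 4280*(-1/11029)) = -3*(18001/20908 - 4280/11029) = -3*109046789/230594332 = -327140367/230594332 ≈ -1.4187)
(-24942 - 16367)/((4905 - F(W(-3))) + d) = (-24942 - 16367)/((4905 - 5/(-3)) - 327140367/230594332) = -41309/((4905 - 5*(-1)/3) - 327140367/230594332) = -41309/((4905 - 1*(-5/3)) - 327140367/230594332) = -41309/((4905 + 5/3) - 327140367/230594332) = -41309/(14720/3 - 327140367/230594332) = -41309/3393367145939/691782996 = -41309*691782996/3393367145939 = -28576863781764/3393367145939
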